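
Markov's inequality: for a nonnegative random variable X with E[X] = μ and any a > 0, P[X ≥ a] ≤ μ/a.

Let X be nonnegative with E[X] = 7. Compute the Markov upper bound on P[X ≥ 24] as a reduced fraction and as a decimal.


μ = E[X] = 7, a = 24.
Markov: P[X ≥ 24] ≤ μ/a = (7)/24 = 7/24.
Numerically: ≈ 0.292.
(Since a = 24 > μ = 7.000, the bound 7/24 is < 1 and informative.)

P[X ≥ 24] ≤ 7/24 ≈ 0.292.


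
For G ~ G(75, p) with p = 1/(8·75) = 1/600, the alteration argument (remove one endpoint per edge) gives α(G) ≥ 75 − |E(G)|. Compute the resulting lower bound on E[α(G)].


E[|E(G)|] = C(75, 2)·p = 2775 · (1/600) = 37/8.
E[α(G)] ≥ n − E[|E(G)|] = 75 − 37/8 = 563/8.
Numerically: ≈ 70.3750.
(This is only a lower bound; the true E[α(G)] may be larger.)

E[α(G)] ≥ 563/8 ≈ 70.3750.


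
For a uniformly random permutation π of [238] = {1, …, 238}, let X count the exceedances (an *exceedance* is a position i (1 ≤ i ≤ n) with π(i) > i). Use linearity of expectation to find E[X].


Write X = Σ_{i=1}^{238} X_i, where X_i = 1_{π(i) > i}.
For each fixed i, π(i) is uniform over {1, …, 238} (marginal of a uniform permutation), so P[π(i) > i] = (n − i)/n. Summing: Σ_{i=1}^{238} (n − i)/n = (0 + 1 + … + 237)/238 = 238(238 − 1)/(2·238) = (238 − 1)/2.
Hence E[X] = Σ_{i=1}^{238} (238 − i)/238 = 237/2 ≈ 118.500.

E[X] = 237/2 = 118.500.


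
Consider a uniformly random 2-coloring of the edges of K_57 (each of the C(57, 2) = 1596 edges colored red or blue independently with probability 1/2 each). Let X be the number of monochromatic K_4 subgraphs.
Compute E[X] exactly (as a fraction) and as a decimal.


Let X = Σ_S X_S over the C(57, 4) = 395010 subsets S of size 4, where X_S = 1 if the K_4 on S is monochromatic.
For a fixed S, the K_4 on S has C(4, 2) = 6 edges. P[all 6 edges red] = (1/2)^6, and likewise for blue, so P[monochromatic] = 2·(1/2)^6 = 2^{1 − 6} = 1/32.
Summing: E[X] = C(57, 4) · 2^{1 − 6} = 395010 · 1/32 = 197505/16.
Numerically: E[X] ≈ 12344.062500.

E[X] = C(57,4)·2^(1−C(4,2)) = 197505/16 ≈ 12344.062500.


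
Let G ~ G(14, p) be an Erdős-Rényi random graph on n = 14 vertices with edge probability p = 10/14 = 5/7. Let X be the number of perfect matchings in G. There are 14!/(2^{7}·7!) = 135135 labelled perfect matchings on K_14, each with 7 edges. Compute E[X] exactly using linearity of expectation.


K_14 has 14!/(2^{7}·7!) = 135135 labelled perfect matchings.
For each such perfect matching H, let X_H = 1 if all 7 edges of H are present in G. Then P[X_H = 1] = p^{7} = (5/7)^{7} = 78125/823543.
By linearity: E[X] = Σ_H E[X_H] = 135135 · p^{7} = 135135 · 78125/823543 = 1508203125/117649.
Numerically: E[X] ≈ 1.282e+04.

E[X] = 135135 · (5/7)^{7} = 1508203125/117649 ≈ 1.282e+04.


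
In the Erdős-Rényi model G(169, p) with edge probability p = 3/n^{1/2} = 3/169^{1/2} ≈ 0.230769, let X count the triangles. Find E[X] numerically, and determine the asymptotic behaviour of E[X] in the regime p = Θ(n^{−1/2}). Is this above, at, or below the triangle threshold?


Number of potential triangles: C(169, 3) = 790244.
Each occurs with probability p³ ≈ (0.230769)³ ≈ 1.22894857e-02.
By linearity: E[X] = C(169, 3)·p³ ≈ 790244 · 1.22894857e-02 ≈ 9711.692308.
Since α = 1/2 < 1, p = c/n^{1/2} ≫ 1/n is above the triangle threshold p ~ 1/n. Asymptotically E[X] ~ (c³/6)·n^{3(1−α)} = (3³/6)·n^{1.5} → ∞; triangles are abundant w.h.p.

E[X] ≈ 9711.692308; in regime p = Θ(1/n^{1/2}) E[X] diverges (above the triangle threshold p ~ 1/n).


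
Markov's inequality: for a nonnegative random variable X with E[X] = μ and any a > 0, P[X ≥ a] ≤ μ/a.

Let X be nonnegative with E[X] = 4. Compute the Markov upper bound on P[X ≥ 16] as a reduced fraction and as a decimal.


μ = E[X] = 4, a = 16.
Markov: P[X ≥ 16] ≤ μ/a = (4)/16 = 1/4.
Numerically: ≈ 0.250000.
(Since a = 16 > μ = 4.000000, the bound 1/4 is < 1 and informative.)

P[X ≥ 16] ≤ 1/4 ≈ 0.250000.


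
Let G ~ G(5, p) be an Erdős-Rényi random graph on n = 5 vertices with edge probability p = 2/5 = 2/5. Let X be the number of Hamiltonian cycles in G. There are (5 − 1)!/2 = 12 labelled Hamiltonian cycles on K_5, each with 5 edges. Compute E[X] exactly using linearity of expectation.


K_5 has (5 − 1)!/2 = 12 labelled Hamiltonian cycles.
For each such Hamiltonian cycle H, let X_H = 1 if all 5 edges of H are present in G. Then P[X_H = 1] = p^{5} = (2/5)^{5} = 32/3125.
By linearity: E[X] = Σ_H E[X_H] = 12 · p^{5} = 12 · 32/3125 = 384/3125.
Numerically: E[X] ≈ 0.12288.

E[X] = 12 · (2/5)^{5} = 384/3125 ≈ 0.12288.


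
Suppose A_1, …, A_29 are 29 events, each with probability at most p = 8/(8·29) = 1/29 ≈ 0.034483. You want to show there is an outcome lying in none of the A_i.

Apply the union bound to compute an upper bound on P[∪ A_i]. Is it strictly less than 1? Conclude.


Union bound: P[∪_{i=1}^{29} A_i] ≤ Σ_i P[A_i] ≤ 29·p = 29·(1/29) = 1.
Numerically: 1 ≈ 1.000000.
Is 1 < 1? NO.
Since the bound 1 is ≥ 1, the union bound is uninformative here; it does NOT by itself certify existence.

29·p = 1 ≈ 1.000000; existence NOT certified by the union bound.


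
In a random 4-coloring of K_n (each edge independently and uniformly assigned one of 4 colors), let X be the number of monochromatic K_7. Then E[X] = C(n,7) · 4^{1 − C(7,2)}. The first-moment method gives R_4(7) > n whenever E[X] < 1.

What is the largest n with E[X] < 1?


We need C(n, 7) · 4^{1 − 21} < 1, i.e. C(n, 7) < 4^{21 − 1} = 1099511627776.
Check values of n near the boundary:
  n = 174: C(174, 7) = 847879782984; 847879782984 < 1099511627776? YES
  n = 175: C(175, 7) = 883208107275; 883208107275 < 1099511627776? YES
  n = 176: C(176, 7) = 919790691600; 919790691600 < 1099511627776? YES
  n = 177: C(177, 7) = 957664425960; 957664425960 < 1099511627776? YES
  n = 178: C(178, 7) = 996867063280; 996867063280 < 1099511627776? YES
  n = 179: C(179, 7) = 1037437234460; 1037437234460 < 1099511627776? YES
  n = 180: C(180, 7) = 1079414463600; 1079414463600 < 1099511627776? YES
  n = 181: C(181, 7) = 1122839183400; 1122839183400 < 1099511627776? NO
The largest n with C(n, 7) < 1099511627776 is n = 180 (where E[X] = 67463403975/68719476736 ≈ 0.98172). Hence R_4(7) > 180, i.e. R_4(7) ≥ 181.

Largest n = 180; hence R_4(7) > 180.


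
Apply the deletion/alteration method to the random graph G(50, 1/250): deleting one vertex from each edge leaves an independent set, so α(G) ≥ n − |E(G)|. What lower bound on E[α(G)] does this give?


E[|E(G)|] = C(50, 2)·p = 1225 · (1/250) = 49/10.
E[α(G)] ≥ n − E[|E(G)|] = 50 − 49/10 = 451/10.
Numerically: ≈ 45.100000.
(This is only a lower bound; the true E[α(G)] may be larger.)

E[α(G)] ≥ 451/10 ≈ 45.100000.


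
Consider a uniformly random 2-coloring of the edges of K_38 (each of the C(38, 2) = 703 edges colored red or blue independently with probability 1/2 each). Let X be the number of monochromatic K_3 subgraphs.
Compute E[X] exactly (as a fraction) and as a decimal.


Let X = Σ_S X_S over the C(38, 3) = 8436 subsets S of size 3, where X_S = 1 if the K_3 on S is monochromatic.
For a fixed S, the K_3 on S has C(3, 2) = 3 edges. P[all 3 edges red] = (1/2)^3, and likewise for blue, so P[monochromatic] = 2·(1/2)^3 = 2^{1 − 3} = 1/4.
Summing: E[X] = C(38, 3) · 2^{1 − 3} = 8436 · 1/4 = 2109.
Numerically: E[X] ≈ 2109.0000.

E[X] = C(38,3)·2^(1−C(3,2)) = 2109 ≈ 2109.0000.


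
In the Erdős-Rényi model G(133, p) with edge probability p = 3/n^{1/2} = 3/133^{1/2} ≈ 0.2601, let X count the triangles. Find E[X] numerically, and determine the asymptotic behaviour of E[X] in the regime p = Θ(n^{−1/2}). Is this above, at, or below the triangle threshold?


Number of potential triangles: C(133, 3) = 383306.
Each occurs with probability p³ ≈ (0.2601)³ ≈ 1.760298e-02.
By linearity: E[X] = C(133, 3)·p³ ≈ 383306 · 1.760298e-02 ≈ 6747.3295.
Since α = 1/2 < 1, p = c/n^{1/2} ≫ 1/n is above the triangle threshold p ~ 1/n. Asymptotically E[X] ~ (c³/6)·n^{3(1−α)} = (3³/6)·n^{1.5} → ∞; triangles are abundant w.h.p.

E[X] ≈ 6747.3295; in regime p = Θ(1/n^{1/2}) E[X] diverges (above the triangle threshold p ~ 1/n).


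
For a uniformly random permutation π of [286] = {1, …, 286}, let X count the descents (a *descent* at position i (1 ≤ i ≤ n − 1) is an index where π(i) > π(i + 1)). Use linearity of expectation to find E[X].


Write X = Σ X_I over i = 1, …, 285, with X_I the indicator of one descent.
There are 285 indicators.
For each fixed i, the pair (π(i), π(i+1)) is a uniformly random ordered pair of distinct values from {1, …, 286}; by symmetry P[π(i) > π(i+1)] = 1/2.
By linearity: E[X] = 285 · (1/2) = (286 − 1) · (1/2) = 285/2 ≈ 142.5000.

E[X] = 285/2 = 142.5000.


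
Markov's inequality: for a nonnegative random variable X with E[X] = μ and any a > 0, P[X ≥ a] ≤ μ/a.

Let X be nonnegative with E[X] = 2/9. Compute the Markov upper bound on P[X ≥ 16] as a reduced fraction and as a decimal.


μ = E[X] = 2/9, a = 16.
Markov: P[X ≥ 16] ≤ μ/a = (2/9)/16 = 1/72.
Numerically: ≈ 0.013889.
(Since a = 16 > μ = 0.222222, the bound 1/72 is < 1 and informative.)

P[X ≥ 16] ≤ 1/72 ≈ 0.013889.


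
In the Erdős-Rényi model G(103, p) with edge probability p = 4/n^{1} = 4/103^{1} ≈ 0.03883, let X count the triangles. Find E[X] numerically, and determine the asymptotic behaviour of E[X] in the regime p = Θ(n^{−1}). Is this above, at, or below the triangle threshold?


Number of potential triangles: C(103, 3) = 176851.
Each occurs with probability p³ ≈ (0.03883)³ ≈ 5.856907e-05.
By linearity: E[X] = C(103, 3)·p³ ≈ 176851 · 5.856907e-05 ≈ 10.3580.
Here α = 1, so p = 4/n is exactly at the triangle threshold p ~ 1/n. Asymptotically E[X] → c³/6 = 4³/6 = 32/3 ≈ 10.6667, a bounded constant. In this regime the triangle count is asymptotically Poisson(c³/6).

E[X] ≈ 10.3580; in regime p = Θ(1/n^{1}) E[X] stays bounded (at the triangle threshold p ~ 1/n).


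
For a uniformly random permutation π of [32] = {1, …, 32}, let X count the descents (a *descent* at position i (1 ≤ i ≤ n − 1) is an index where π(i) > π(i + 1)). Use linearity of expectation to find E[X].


Write X = Σ X_I over i = 1, …, 31, with X_I the indicator of one descent.
There are 31 indicators.
For each fixed i, the pair (π(i), π(i+1)) is a uniformly random ordered pair of distinct values from {1, …, 32}; by symmetry P[π(i) > π(i+1)] = 1/2.
By linearity: E[X] = 31 · (1/2) = (32 − 1) · (1/2) = 31/2 ≈ 15.500000.

E[X] = 31/2 = 15.500000.


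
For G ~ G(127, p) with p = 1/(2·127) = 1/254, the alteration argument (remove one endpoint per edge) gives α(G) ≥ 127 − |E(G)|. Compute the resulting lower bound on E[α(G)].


E[|E(G)|] = C(127, 2)·p = 8001 · (1/254) = 63/2.
E[α(G)] ≥ n − E[|E(G)|] = 127 − 63/2 = 191/2.
Numerically: ≈ 95.500.
(This is only a lower bound; the true E[α(G)] may be larger.)

E[α(G)] ≥ 191/2 ≈ 95.500.


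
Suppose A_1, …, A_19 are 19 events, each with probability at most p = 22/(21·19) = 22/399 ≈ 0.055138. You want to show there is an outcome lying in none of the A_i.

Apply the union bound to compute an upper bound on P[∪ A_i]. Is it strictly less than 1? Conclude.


Union bound: P[∪_{i=1}^{19} A_i] ≤ Σ_i P[A_i] ≤ 19·p = 19·(22/399) = 22/21.
Numerically: 22/21 ≈ 1.047619.
Is 22/21 < 1? NO.
Since the bound 22/21 is ≥ 1, the union bound is uninformative here; it does NOT by itself certify existence.

19·p = 22/21 ≈ 1.047619; existence NOT certified by the union bound.


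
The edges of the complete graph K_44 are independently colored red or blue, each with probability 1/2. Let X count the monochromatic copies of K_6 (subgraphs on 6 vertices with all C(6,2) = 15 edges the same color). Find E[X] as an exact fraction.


Let X = Σ_S X_S over the C(44, 6) = 7059052 subsets S of size 6, where X_S = 1 if the K_6 on S is monochromatic.
For a fixed S, the K_6 on S has C(6, 2) = 15 edges. P[all 15 edges red] = (1/2)^15, and likewise for blue, so P[monochromatic] = 2·(1/2)^15 = 2^{1 − 15} = 1/16384.
Summing: E[X] = C(44, 6) · 2^{1 − 15} = 7059052 · 1/16384 = 1764763/4096.
Numerically: E[X] ≈ 430.8503.

E[X] = C(44,6)·2^(1−C(6,2)) = 1764763/4096 ≈ 430.8503.


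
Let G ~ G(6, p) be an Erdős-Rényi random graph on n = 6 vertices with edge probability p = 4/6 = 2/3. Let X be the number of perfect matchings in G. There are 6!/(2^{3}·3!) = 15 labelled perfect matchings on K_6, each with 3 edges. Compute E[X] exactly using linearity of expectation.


K_6 has 6!/(2^{3}·3!) = 15 labelled perfect matchings.
For each such perfect matching H, let X_H = 1 if all 3 edges of H are present in G. Then P[X_H = 1] = p^{3} = (2/3)^{3} = 8/27.
By linearity of expectation: E[X] = Σ_H E[X_H] = 15 · p^{3} = 15 · 8/27 = 40/9.
Numerically: E[X] ≈ 4.44444.

E[X] = 15 · (2/3)^{3} = 40/9 ≈ 4.44444.


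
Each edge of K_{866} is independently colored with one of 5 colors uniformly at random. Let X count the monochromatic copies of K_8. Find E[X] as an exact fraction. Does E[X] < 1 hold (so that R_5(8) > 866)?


E[X] = C(866, 8) · 5^{1 − 28} = 7595214554331451620 · 5^{−27} = 7595214554331451620/7450580596923828125.
As a reduced fraction: E[X] = 1519042910866290324/1490116119384765625 ≈ 1.0194124.
Is E[X] < 1? NO.
Since E[X] ≥ 1, the first-moment bound is inconclusive at n = 866; it does NOT by itself certify R_5(8) > 866.

E[X] = 1519042910866290324/1490116119384765625 ≈ 1.0194124; E[X] ≥ 1; first-moment method inconclusive here.


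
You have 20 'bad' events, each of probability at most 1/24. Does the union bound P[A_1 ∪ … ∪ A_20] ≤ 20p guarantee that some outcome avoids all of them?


Union bound: P[∪_{i=1}^{20} A_i] ≤ Σ_i P[A_i] ≤ 20·p = 20·(1/24) = 5/6.
Numerically: 5/6 ≈ 0.83333.
Is 5/6 < 1? YES.
Since P[∪ A_i] ≤ 5/6 < 1, the complement has P[∩ A_i^c] ≥ 1 − 5/6 = 1/6 > 0, so some outcome avoids every A_i.

20·p = 5/6 ≈ 0.83333; existence CERTIFIED by the union bound.


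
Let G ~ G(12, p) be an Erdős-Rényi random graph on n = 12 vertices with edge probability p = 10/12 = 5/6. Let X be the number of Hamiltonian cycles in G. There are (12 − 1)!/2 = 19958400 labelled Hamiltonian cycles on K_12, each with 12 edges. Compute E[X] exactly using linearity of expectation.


K_12 has (12 − 1)!/2 = 19958400 labelled Hamiltonian cycles.
For each such Hamiltonian cycle H, let X_H = 1 if all 12 edges of H are present in G. Then P[X_H = 1] = p^{12} = (5/6)^{12} = 244140625/2176782336.
By linearity: E[X] = Σ_H E[X_H] = 19958400 · p^{12} = 19958400 · 244140625/2176782336 = 469970703125/209952.
Numerically: E[X] ≈ 2.24e+06.

E[X] = 19958400 · (5/6)^{12} = 469970703125/209952 ≈ 2.24e+06.


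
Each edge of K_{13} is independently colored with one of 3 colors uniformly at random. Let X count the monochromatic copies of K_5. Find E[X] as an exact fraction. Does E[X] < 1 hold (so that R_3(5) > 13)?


E[X] = C(13, 5) · 3^{1 − 10} = 1287 · 3^{−9} = 1287/19683.
As a reduced fraction: E[X] = 143/2187 ≈ 0.065386.
Is E[X] < 1? YES.
Since E[X] < 1, there exists a 3-coloring of K_{13} with no monochromatic K_5; hence R_3(5) > 13.

E[X] = 143/2187 ≈ 0.065386; E[X] < 1, so R_3(5) > 13.


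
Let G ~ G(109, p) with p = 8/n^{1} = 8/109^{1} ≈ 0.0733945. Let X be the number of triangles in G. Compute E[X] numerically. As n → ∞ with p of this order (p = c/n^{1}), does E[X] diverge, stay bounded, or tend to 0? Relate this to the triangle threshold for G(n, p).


Number of potential triangles: C(109, 3) = 209934.
Each occurs with probability p³ ≈ (0.0733945)³ ≈ 3.95357942e-04.
By linearity: E[X] = C(109, 3)·p³ ≈ 209934 · 3.95357942e-04 ≈ 82.999074.
Here α = 1, so p = 8/n is exactly at the triangle threshold p ~ 1/n. Asymptotically E[X] → c³/6 = 8³/6 = 256/3 ≈ 85.333333, a bounded constant. In this regime the triangle count is asymptotically Poisson(c³/6).

E[X] ≈ 82.999074; in regime p = Θ(1/n^{1}) E[X] stays bounded (at the triangle threshold p ~ 1/n).


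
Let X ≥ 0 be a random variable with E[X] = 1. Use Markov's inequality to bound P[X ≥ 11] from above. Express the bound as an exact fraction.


μ = E[X] = 1, a = 11.
Markov: P[X ≥ 11] ≤ μ/a = (1)/11 = 1/11.
Numerically: ≈ 0.091.
(Since a = 11 > μ = 1.000, the bound 1/11 is < 1 and informative.)

P[X ≥ 11] ≤ 1/11 ≈ 0.091.


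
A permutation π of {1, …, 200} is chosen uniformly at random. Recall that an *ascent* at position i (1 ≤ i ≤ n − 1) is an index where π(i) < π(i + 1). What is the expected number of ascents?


Write X = Σ X_I over i = 1, …, 199, with X_I the indicator of one ascent.
There are 199 indicators.
For each fixed i, the pair (π(i), π(i+1)) is a uniformly random ordered pair of distinct values from {1, …, 200}; by symmetry P[π(i) < π(i+1)] = 1/2.
By linearity: E[X] = 199 · (1/2) = (200 − 1) · (1/2) = 199/2 ≈ 99.500000.

E[X] = 199/2 = 99.500000.


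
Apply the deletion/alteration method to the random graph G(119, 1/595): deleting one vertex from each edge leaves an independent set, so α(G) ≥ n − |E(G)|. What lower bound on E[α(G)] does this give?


E[|E(G)|] = C(119, 2)·p = 7021 · (1/595) = 59/5.
E[α(G)] ≥ n − E[|E(G)|] = 119 − 59/5 = 536/5.
Numerically: ≈ 107.2000.
(This is only a lower bound; the true E[α(G)] may be larger.)

E[α(G)] ≥ 536/5 ≈ 107.2000.


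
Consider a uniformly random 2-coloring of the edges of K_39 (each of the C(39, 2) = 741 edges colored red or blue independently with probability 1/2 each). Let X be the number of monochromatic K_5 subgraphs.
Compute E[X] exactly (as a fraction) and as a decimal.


Let X = Σ_S X_S over the C(39, 5) = 575757 subsets S of size 5, where X_S = 1 if the K_5 on S is monochromatic.
For a fixed S, the K_5 on S has C(5, 2) = 10 edges. P[all 10 edges red] = (1/2)^10, and likewise for blue, so P[monochromatic] = 2·(1/2)^10 = 2^{1 − 10} = 1/512.
By linearity: E[X] = C(39, 5) · 2^{1 − 10} = 575757 · 1/512 = 575757/512.
Numerically: E[X] ≈ 1124.5254.

E[X] = C(39,5)·2^(1−C(5,2)) = 575757/512 ≈ 1124.5254.


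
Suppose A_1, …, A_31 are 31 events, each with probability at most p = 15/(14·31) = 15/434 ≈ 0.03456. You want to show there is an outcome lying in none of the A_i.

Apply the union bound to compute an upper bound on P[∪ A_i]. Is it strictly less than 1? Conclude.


Union bound: P[∪_{i=1}^{31} A_i] ≤ Σ_i P[A_i] ≤ 31·p = 31·(15/434) = 15/14.
Numerically: 15/14 ≈ 1.07143.
Is 15/14 < 1? NO.
Since the bound 15/14 is ≥ 1, the union bound is uninformative here; it does NOT by itself certify existence.

31·p = 15/14 ≈ 1.07143; existence NOT certified by the union bound.


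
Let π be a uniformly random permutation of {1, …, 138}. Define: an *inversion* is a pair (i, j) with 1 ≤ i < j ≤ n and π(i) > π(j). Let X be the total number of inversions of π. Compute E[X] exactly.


Write X = Σ X_I over the C(138, 2) = 9453 pairs i < j, with X_I the indicator of one inversion.
There are 9453 indicators.
For each fixed pair i < j, the values π(i) and π(j) are two distinct elements of {1, …, 138} in uniformly random order; by symmetry P[π(i) > π(j)] = 1/2.
By linearity: E[X] = 9453 · (1/2) = C(138, 2) · (1/2) = 9453/2 = 9453/2 ≈ 4726.500.

E[X] = 9453/2 = 4726.500.


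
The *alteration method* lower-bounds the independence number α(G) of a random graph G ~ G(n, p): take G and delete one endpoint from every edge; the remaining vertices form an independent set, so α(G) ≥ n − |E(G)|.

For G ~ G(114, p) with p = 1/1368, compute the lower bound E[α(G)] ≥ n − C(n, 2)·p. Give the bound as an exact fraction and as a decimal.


E[|E(G)|] = C(114, 2)·p = 6441 · (1/1368) = 113/24.
E[α(G)] ≥ n − E[|E(G)|] = 114 − 113/24 = 2623/24.
Numerically: ≈ 109.291667.
(This is only a lower bound; the true E[α(G)] may be larger.)

E[α(G)] ≥ 2623/24 ≈ 109.291667.


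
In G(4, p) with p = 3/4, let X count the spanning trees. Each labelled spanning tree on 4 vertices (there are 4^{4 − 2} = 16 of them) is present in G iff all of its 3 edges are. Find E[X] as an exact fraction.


K_4 has 4^{4 − 2} = 16 labelled spanning trees.
For each such spanning tree H, let X_H = 1 if all 3 edges of H are present in G. Then P[X_H = 1] = p^{3} = (3/4)^{3} = 27/64.
Summing the indicators: E[X] = Σ_H E[X_H] = 16 · p^{3} = 16 · 27/64 = 27/4.
Numerically: E[X] ≈ 6.75.

E[X] = 16 · (3/4)^{3} = 27/4 ≈ 6.75.


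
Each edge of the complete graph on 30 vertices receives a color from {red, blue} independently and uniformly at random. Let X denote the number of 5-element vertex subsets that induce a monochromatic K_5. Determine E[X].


Let X = Σ_S X_S over the C(30, 5) = 142506 subsets S of size 5, where X_S = 1 if the K_5 on S is monochromatic.
For a fixed S, the K_5 on S has C(5, 2) = 10 edges. P[all 10 edges red] = (1/2)^10, and likewise for blue, so P[monochromatic] = 2·(1/2)^10 = 2^{1 − 10} = 1/512.
By linearity: E[X] = C(30, 5) · 2^{1 − 10} = 142506 · 1/512 = 71253/256.
Numerically: E[X] ≈ 278.33203.

E[X] = C(30,5)·2^(1−C(5,2)) = 71253/256 ≈ 278.33203.


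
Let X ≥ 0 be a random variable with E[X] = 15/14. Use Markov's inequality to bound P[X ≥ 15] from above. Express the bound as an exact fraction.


μ = E[X] = 15/14, a = 15.
Markov: P[X ≥ 15] ≤ μ/a = (15/14)/15 = 1/14.
Numerically: ≈ 0.071.
(Since a = 15 > μ = 1.071, the bound 1/14 is < 1 and informative.)

P[X ≥ 15] ≤ 1/14 ≈ 0.071.


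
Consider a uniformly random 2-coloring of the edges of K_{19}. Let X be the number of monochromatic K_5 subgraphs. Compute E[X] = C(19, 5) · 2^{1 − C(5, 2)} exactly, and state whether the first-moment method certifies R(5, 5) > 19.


E[X] = C(19, 5) · 2^{1 − 10} = 11628 · 2^{−9} = 11628/512.
As a reduced fraction: E[X] = 2907/128 ≈ 22.711.
Is E[X] < 1? NO.
Since E[X] ≥ 1, the first-moment bound is inconclusive at n = 19; it does NOT by itself certify R(5, 5) > 19.

E[X] = 2907/128 ≈ 22.711; E[X] ≥ 1; first-moment method inconclusive here.


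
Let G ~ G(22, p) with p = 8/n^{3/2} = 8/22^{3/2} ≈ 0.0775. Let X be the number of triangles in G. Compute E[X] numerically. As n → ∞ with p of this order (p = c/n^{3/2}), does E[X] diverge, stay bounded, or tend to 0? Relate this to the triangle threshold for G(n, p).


Number of potential triangles: C(22, 3) = 1540.
Each occurs with probability p³ ≈ (0.0775)³ ≈ 4.65981e-04.
By linearity: E[X] = C(22, 3)·p³ ≈ 1540 · 4.65981e-04 ≈ 0.718.
Since α = 3/2 > 1, p = c/n^{3/2} = o(1/n) is below the triangle threshold p ~ 1/n. Asymptotically E[X] ~ (c³/6)·n^{3(1−α)} = (8³/6)·n^{-1.5} → 0, so by Markov's inequality G has no triangles w.h.p.

E[X] ≈ 0.718; in regime p = Θ(1/n^{3/2}) E[X] tends to 0 (below the triangle threshold p ~ 1/n).


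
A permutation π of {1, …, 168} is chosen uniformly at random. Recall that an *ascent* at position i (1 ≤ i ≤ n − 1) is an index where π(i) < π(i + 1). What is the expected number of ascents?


Write X = Σ X_I over i = 1, …, 167, with X_I the indicator of one ascent.
There are 167 indicators.
For each fixed i, the pair (π(i), π(i+1)) is a uniformly random ordered pair of distinct values from {1, …, 168}; by symmetry P[π(i) < π(i+1)] = 1/2.
By linearity: E[X] = 167 · (1/2) = (168 − 1) · (1/2) = 167/2 ≈ 83.5000.

E[X] = 167/2 = 83.5000.


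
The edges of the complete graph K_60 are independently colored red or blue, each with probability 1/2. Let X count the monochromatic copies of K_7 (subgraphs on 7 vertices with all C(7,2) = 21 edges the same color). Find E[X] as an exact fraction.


Let X = Σ_S X_S over the C(60, 7) = 386206920 subsets S of size 7, where X_S = 1 if the K_7 on S is monochromatic.
For a fixed S, the K_7 on S has C(7, 2) = 21 edges. P[all 21 edges red] = (1/2)^21, and likewise for blue, so P[monochromatic] = 2·(1/2)^21 = 2^{1 − 21} = 1/1048576.
By linearity: E[X] = C(60, 7) · 2^{1 − 21} = 386206920 · 1/1048576 = 48275865/131072.
Numerically: E[X] ≈ 368.3156.

E[X] = C(60,7)·2^(1−C(7,2)) = 48275865/131072 ≈ 368.3156.


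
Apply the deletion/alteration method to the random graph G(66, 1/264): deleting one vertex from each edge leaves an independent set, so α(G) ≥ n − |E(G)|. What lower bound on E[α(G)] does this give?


E[|E(G)|] = C(66, 2)·p = 2145 · (1/264) = 65/8.
E[α(G)] ≥ n − E[|E(G)|] = 66 − 65/8 = 463/8.
Numerically: ≈ 57.87500.
(This is only a lower bound; the true E[α(G)] may be larger.)

E[α(G)] ≥ 463/8 ≈ 57.87500.


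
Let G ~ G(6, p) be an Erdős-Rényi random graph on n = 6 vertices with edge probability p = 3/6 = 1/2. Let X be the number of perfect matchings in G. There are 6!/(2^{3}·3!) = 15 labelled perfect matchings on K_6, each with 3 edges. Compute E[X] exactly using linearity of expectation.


K_6 has 6!/(2^{3}·3!) = 15 labelled perfect matchings.
For each such perfect matching H, let X_H = 1 if all 3 edges of H are present in G. Then P[X_H = 1] = p^{3} = (1/2)^{3} = 1/8.
Summing the indicators: E[X] = Σ_H E[X_H] = 15 · p^{3} = 15 · 1/8 = 15/8.
Numerically: E[X] ≈ 1.875.

E[X] = 15 · (1/2)^{3} = 15/8 ≈ 1.875.


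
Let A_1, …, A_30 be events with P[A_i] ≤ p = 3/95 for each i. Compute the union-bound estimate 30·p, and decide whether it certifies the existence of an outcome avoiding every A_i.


Union bound: P[∪_{i=1}^{30} A_i] ≤ Σ_i P[A_i] ≤ 30·p = 30·(3/95) = 18/19.
Numerically: 18/19 ≈ 0.9473684.
Is 18/19 < 1? YES.
Since P[∪ A_i] ≤ 18/19 < 1, the complement has P[∩ A_i^c] ≥ 1 − 18/19 = 1/19 > 0, so some outcome avoids every A_i.

30·p = 18/19 ≈ 0.9473684; existence CERTIFIED by the union bound.


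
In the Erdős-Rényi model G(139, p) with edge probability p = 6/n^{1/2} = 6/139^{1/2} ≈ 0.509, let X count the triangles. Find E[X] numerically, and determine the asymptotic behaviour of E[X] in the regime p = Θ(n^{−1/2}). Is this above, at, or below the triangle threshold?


Number of potential triangles: C(139, 3) = 437989.
Each occurs with probability p³ ≈ (0.509)³ ≈ 1.31805e-01.
By linearity: E[X] = C(139, 3)·p³ ≈ 437989 · 1.31805e-01 ≈ 57729.096.
Since α = 1/2 < 1, p = c/n^{1/2} ≫ 1/n is above the triangle threshold p ~ 1/n. Asymptotically E[X] ~ (c³/6)·n^{3(1−α)} = (6³/6)·n^{1.5} → ∞; triangles are abundant w.h.p.

E[X] ≈ 57729.096; in regime p = Θ(1/n^{1/2}) E[X] diverges (above the triangle threshold p ~ 1/n).


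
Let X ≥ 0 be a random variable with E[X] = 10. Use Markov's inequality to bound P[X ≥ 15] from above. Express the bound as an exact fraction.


μ = E[X] = 10, a = 15.
Markov: P[X ≥ 15] ≤ μ/a = (10)/15 = 2/3.
Numerically: ≈ 0.666667.
(Since a = 15 > μ = 10.000000, the bound 2/3 is < 1 and informative.)

P[X ≥ 15] ≤ 2/3 ≈ 0.666667.


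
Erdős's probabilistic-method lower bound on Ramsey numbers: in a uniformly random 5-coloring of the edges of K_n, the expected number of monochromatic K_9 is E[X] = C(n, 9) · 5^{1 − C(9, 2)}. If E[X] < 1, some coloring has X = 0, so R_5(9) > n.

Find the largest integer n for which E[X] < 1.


We need C(n, 9) · 5^{1 − 36} < 1, i.e. C(n, 9) < 5^{36 − 1} = 2910383045673370361328125.
Check values of n near the boundary:
  n = 2170: C(2170, 9) = 2891746779868845075610510; 2891746779868845075610510 < 2910383045673370361328125? YES
  n = 2171: C(2171, 9) = 2903784578674959601827205; 2903784578674959601827205 < 2910383045673370361328125? YES
  n = 2172: C(2172, 9) = 2915866900084148060642020; 2915866900084148060642020 < 2910383045673370361328125? NO
The largest n with C(n, 9) < 2910383045673370361328125 is n = 2171 (where E[X] = 580756915734991920365441/582076609134674072265625 ≈ 0.998). Hence R_5(9) > 2171, i.e. R_5(9) ≥ 2172.

Largest n = 2171; hence R_5(9) > 2171.


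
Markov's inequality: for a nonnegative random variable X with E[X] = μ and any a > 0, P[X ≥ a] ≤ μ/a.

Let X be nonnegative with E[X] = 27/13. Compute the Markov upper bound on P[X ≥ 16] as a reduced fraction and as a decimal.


μ = E[X] = 27/13, a = 16.
Markov: P[X ≥ 16] ≤ μ/a = (27/13)/16 = 27/208.
Numerically: ≈ 0.129808.
(Since a = 16 > μ = 2.076923, the bound 27/208 is < 1 and informative.)

P[X ≥ 16] ≤ 27/208 ≈ 0.129808.


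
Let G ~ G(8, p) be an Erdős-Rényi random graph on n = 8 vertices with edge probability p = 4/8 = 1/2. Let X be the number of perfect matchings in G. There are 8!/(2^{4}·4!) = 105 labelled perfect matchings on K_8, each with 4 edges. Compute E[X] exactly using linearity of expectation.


K_8 has 8!/(2^{4}·4!) = 105 labelled perfect matchings.
For each such perfect matching H, let X_H = 1 if all 4 edges of H are present in G. Then P[X_H = 1] = p^{4} = (1/2)^{4} = 1/16.
Summing the indicators: E[X] = Σ_H E[X_H] = 105 · p^{4} = 105 · 1/16 = 105/16.
Numerically: E[X] ≈ 6.5625.

E[X] = 105 · (1/2)^{4} = 105/16 ≈ 6.5625.


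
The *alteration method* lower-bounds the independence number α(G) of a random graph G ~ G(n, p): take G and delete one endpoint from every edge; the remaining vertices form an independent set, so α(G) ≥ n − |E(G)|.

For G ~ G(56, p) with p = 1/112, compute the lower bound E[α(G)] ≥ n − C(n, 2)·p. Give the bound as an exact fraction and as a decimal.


E[|E(G)|] = C(56, 2)·p = 1540 · (1/112) = 55/4.
E[α(G)] ≥ n − E[|E(G)|] = 56 − 55/4 = 169/4.
Numerically: ≈ 42.250000.
(This is only a lower bound; the true E[α(G)] may be larger.)

E[α(G)] ≥ 169/4 ≈ 42.250000.


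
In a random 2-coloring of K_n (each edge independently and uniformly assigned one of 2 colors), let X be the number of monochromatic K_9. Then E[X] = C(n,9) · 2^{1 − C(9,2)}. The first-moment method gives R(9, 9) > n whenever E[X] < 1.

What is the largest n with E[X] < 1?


We need C(n, 9) · 2^{1 − 36} < 1, i.e. C(n, 9) < 2^{36 − 1} = 34359738368.
Check values of n near the boundary:
  n = 60: C(60, 9) = 14783142660; 14783142660 < 34359738368? YES
  n = 61: C(61, 9) = 17341763505; 17341763505 < 34359738368? YES
  n = 62: C(62, 9) = 20286591270; 20286591270 < 34359738368? YES
  n = 63: C(63, 9) = 23667689815; 23667689815 < 34359738368? YES
  n = 64: C(64, 9) = 27540584512; 27540584512 < 34359738368? YES
  n = 65: C(65, 9) = 31966749880; 31966749880 < 34359738368? YES
  n = 66: C(66, 9) = 37014131440; 37014131440 < 34359738368? NO
  n = 67: C(67, 9) = 42757703560; 42757703560 < 34359738368? NO
The largest n with C(n, 9) < 34359738368 is n = 65 (where E[X] = 3995843735/4294967296 ≈ 0.930). Hence R(9, 9) > 65, i.e. R(9, 9) ≥ 66.

Largest n = 65; hence R(9, 9) > 65.


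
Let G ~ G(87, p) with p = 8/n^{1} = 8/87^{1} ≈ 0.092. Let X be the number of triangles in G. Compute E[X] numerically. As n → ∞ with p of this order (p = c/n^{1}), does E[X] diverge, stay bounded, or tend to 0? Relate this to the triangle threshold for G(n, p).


Number of potential triangles: C(87, 3) = 105995.
Each occurs with probability p³ ≈ (0.092)³ ≈ 7.77521e-04.
By linearity: E[X] = C(87, 3)·p³ ≈ 105995 · 7.77521e-04 ≈ 82.413.
Here α = 1, so p = 8/n is exactly at the triangle threshold p ~ 1/n. Asymptotically E[X] → c³/6 = 8³/6 = 256/3 ≈ 85.333, a bounded constant. In this regime the triangle count is asymptotically Poisson(c³/6).

E[X] ≈ 82.413; in regime p = Θ(1/n^{1}) E[X] stays bounded (at the triangle threshold p ~ 1/n).


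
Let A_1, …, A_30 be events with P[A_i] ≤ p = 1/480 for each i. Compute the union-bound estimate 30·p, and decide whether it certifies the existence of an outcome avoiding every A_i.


Union bound: P[∪_{i=1}^{30} A_i] ≤ Σ_i P[A_i] ≤ 30·p = 30·(1/480) = 1/16.
Numerically: 1/16 ≈ 0.062500.
Is 1/16 < 1? YES.
Since P[∪ A_i] ≤ 1/16 < 1, the complement has P[∩ A_i^c] ≥ 1 − 1/16 = 15/16 > 0, so some outcome avoids every A_i.

30·p = 1/16 ≈ 0.062500; existence CERTIFIED by the union bound.


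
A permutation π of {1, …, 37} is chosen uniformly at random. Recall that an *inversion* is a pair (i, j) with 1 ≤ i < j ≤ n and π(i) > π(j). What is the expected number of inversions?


Write X = Σ X_I over the C(37, 2) = 666 pairs i < j, with X_I the indicator of one inversion.
There are 666 indicators.
For each fixed pair i < j, the values π(i) and π(j) are two distinct elements of {1, …, 37} in uniformly random order; by symmetry P[π(i) > π(j)] = 1/2.
By linearity: E[X] = 666 · (1/2) = C(37, 2) · (1/2) = 666/2 = 333 ≈ 333.000000.

E[X] = 333 = 333.000000.


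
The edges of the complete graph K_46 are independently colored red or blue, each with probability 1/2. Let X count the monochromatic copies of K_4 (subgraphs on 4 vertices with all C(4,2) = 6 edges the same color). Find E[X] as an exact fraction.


Let X = Σ_S X_S over the C(46, 4) = 163185 subsets S of size 4, where X_S = 1 if the K_4 on S is monochromatic.
For a fixed S, the K_4 on S has C(4, 2) = 6 edges. P[all 6 edges red] = (1/2)^6, and likewise for blue, so P[monochromatic] = 2·(1/2)^6 = 2^{1 − 6} = 1/32.
Summing: E[X] = C(46, 4) · 2^{1 − 6} = 163185 · 1/32 = 163185/32.
Numerically: E[X] ≈ 5099.53125.

E[X] = C(46,4)·2^(1−C(4,2)) = 163185/32 ≈ 5099.53125.


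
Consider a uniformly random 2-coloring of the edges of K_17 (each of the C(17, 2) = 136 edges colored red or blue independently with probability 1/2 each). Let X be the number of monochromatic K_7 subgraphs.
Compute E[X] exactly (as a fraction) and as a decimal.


Let X = Σ_S X_S over the C(17, 7) = 19448 subsets S of size 7, where X_S = 1 if the K_7 on S is monochromatic.
For a fixed S, the K_7 on S has C(7, 2) = 21 edges. P[all 21 edges red] = (1/2)^21, and likewise for blue, so P[monochromatic] = 2·(1/2)^21 = 2^{1 − 21} = 1/1048576.
Summing: E[X] = C(17, 7) · 2^{1 − 21} = 19448 · 1/1048576 = 2431/131072.
Numerically: E[X] ≈ 0.01855.

E[X] = C(17,7)·2^(1−C(7,2)) = 2431/131072 ≈ 0.01855.


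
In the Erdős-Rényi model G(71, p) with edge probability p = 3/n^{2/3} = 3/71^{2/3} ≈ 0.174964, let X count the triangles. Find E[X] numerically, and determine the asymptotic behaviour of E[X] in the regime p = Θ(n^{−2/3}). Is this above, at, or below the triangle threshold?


Number of potential triangles: C(71, 3) = 57155.
Each occurs with probability p³ ≈ (0.174964)³ ≈ 5.35608014e-03.
By linearity: E[X] = C(71, 3)·p³ ≈ 57155 · 5.35608014e-03 ≈ 306.126761.
Since α = 2/3 < 1, p = c/n^{2/3} ≫ 1/n is above the triangle threshold p ~ 1/n. Asymptotically E[X] ~ (c³/6)·n^{3(1−α)} = (3³/6)·n^{1} → ∞; triangles are abundant w.h.p.

E[X] ≈ 306.126761; in regime p = Θ(1/n^{2/3}) E[X] diverges (above the triangle threshold p ~ 1/n).


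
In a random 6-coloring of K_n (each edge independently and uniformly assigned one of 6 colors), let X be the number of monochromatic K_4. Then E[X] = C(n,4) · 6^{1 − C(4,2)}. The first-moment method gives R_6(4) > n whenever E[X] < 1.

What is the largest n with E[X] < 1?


We need C(n, 4) · 6^{1 − 6} < 1, i.e. C(n, 4) < 6^{6 − 1} = 7776.
Check values of n near the boundary:
  n = 16: C(16, 4) = 1820; 1820 < 7776? YES
  n = 17: C(17, 4) = 2380; 2380 < 7776? YES
  n = 18: C(18, 4) = 3060; 3060 < 7776? YES
  n = 19: C(19, 4) = 3876; 3876 < 7776? YES
  n = 20: C(20, 4) = 4845; 4845 < 7776? YES
  n = 21: C(21, 4) = 5985; 5985 < 7776? YES
  n = 22: C(22, 4) = 7315; 7315 < 7776? YES
  n = 23: C(23, 4) = 8855; 8855 < 7776? NO
  n = 24: C(24, 4) = 10626; 10626 < 7776? NO
The largest n with C(n, 4) < 7776 is n = 22 (where E[X] = 7315/7776 ≈ 0.940715). Hence R_6(4) > 22, i.e. R_6(4) ≥ 23.

Largest n = 22; hence R_6(4) > 22.


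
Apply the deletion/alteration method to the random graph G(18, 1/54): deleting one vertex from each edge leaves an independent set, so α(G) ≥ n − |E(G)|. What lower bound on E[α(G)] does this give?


E[|E(G)|] = C(18, 2)·p = 153 · (1/54) = 17/6.
E[α(G)] ≥ n − E[|E(G)|] = 18 − 17/6 = 91/6.
Numerically: ≈ 15.16667.
(This is only a lower bound; the true E[α(G)] may be larger.)

E[α(G)] ≥ 91/6 ≈ 15.16667.


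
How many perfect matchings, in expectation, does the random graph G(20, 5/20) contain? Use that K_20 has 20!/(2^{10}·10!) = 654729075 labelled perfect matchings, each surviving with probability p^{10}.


K_20 has 20!/(2^{10}·10!) = 654729075 labelled perfect matchings.
For each such perfect matching H, let X_H = 1 if all 10 edges of H are present in G. Then P[X_H = 1] = p^{10} = (1/4)^{10} = 1/1048576.
By linearity: E[X] = Σ_H E[X_H] = 654729075 · p^{10} = 654729075 · 1/1048576 = 654729075/1048576.
Numerically: E[X] ≈ 624.398.

E[X] = 654729075 · (1/4)^{10} = 654729075/1048576 ≈ 624.398.


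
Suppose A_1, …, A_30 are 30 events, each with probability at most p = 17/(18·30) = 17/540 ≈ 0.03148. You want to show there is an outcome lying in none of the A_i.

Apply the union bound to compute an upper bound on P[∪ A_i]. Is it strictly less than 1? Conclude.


Union bound: P[∪_{i=1}^{30} A_i] ≤ Σ_i P[A_i] ≤ 30·p = 30·(17/540) = 17/18.
Numerically: 17/18 ≈ 0.94444.
Is 17/18 < 1? YES.
Since P[∪ A_i] ≤ 17/18 < 1, the complement has P[∩ A_i^c] ≥ 1 − 17/18 = 1/18 > 0, so some outcome avoids every A_i.

30·p = 17/18 ≈ 0.94444; existence CERTIFIED by the union bound.


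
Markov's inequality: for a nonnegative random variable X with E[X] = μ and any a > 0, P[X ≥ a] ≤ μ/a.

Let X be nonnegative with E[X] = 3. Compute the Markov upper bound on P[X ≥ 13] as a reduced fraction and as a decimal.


μ = E[X] = 3, a = 13.
Markov: P[X ≥ 13] ≤ μ/a = (3)/13 = 3/13.
Numerically: ≈ 0.23077.
(Since a = 13 > μ = 3.00000, the bound 3/13 is < 1 and informative.)

P[X ≥ 13] ≤ 3/13 ≈ 0.23077.


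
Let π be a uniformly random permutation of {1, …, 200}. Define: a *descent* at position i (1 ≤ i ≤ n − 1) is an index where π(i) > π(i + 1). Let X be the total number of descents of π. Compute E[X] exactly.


Write X = Σ X_I over i = 1, …, 199, with X_I the indicator of one descent.
There are 199 indicators.
For each fixed i, the pair (π(i), π(i+1)) is a uniformly random ordered pair of distinct values from {1, …, 200}; by symmetry P[π(i) > π(i+1)] = 1/2.
By linearity: E[X] = 199 · (1/2) = (200 − 1) · (1/2) = 199/2 ≈ 99.500.

E[X] = 199/2 = 99.500.


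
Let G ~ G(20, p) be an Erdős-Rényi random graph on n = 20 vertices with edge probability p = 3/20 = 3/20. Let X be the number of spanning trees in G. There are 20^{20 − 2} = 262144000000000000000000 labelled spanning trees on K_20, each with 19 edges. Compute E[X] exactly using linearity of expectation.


K_20 has 20^{20 − 2} = 262144000000000000000000 labelled spanning trees.
For each such spanning tree H, let X_H = 1 if all 19 edges of H are present in G. Then P[X_H = 1] = p^{19} = (3/20)^{19} = 1162261467/5242880000000000000000000.
Summing the indicators: E[X] = Σ_H E[X_H] = 262144000000000000000000 · p^{19} = 262144000000000000000000 · 1162261467/5242880000000000000000000 = 1162261467/20.
Numerically: E[X] ≈ 5.81131e+07.

E[X] = 262144000000000000000000 · (3/20)^{19} = 1162261467/20 ≈ 5.81131e+07.


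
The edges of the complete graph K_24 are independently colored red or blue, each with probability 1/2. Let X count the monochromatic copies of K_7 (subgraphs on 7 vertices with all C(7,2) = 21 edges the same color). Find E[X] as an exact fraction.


Let X = Σ_S X_S over the C(24, 7) = 346104 subsets S of size 7, where X_S = 1 if the K_7 on S is monochromatic.
For a fixed S, the K_7 on S has C(7, 2) = 21 edges. P[all 21 edges red] = (1/2)^21, and likewise for blue, so P[monochromatic] = 2·(1/2)^21 = 2^{1 − 21} = 1/1048576.
Summing: E[X] = C(24, 7) · 2^{1 − 21} = 346104 · 1/1048576 = 43263/131072.
Numerically: E[X] ≈ 0.330070.

E[X] = C(24,7)·2^(1−C(7,2)) = 43263/131072 ≈ 0.330070.
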